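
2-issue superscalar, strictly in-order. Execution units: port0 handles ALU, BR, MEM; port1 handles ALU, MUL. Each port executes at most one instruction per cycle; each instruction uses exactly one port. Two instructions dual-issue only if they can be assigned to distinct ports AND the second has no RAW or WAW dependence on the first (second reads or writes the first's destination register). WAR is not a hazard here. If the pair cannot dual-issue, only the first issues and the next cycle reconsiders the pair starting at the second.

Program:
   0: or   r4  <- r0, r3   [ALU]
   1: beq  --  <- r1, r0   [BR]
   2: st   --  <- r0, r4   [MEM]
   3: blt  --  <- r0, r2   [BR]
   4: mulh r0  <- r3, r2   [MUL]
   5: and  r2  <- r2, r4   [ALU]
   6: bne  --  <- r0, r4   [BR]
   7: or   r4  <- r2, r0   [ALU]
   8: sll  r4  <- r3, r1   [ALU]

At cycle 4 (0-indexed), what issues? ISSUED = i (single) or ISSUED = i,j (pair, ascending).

[0] i0+i1  or.ALU beq.BR  -- pair
[1] i2  st.MEM  -- no-port MEM/BR
[2] i3+i4  blt.BR mulh.MUL  -- pair
[3] i5+i6  and.ALU bne.BR  -- pair
[4] i7  or.ALU  -- WAW r4
[5] i8  sll.ALU  -- tail

ISSUED = 7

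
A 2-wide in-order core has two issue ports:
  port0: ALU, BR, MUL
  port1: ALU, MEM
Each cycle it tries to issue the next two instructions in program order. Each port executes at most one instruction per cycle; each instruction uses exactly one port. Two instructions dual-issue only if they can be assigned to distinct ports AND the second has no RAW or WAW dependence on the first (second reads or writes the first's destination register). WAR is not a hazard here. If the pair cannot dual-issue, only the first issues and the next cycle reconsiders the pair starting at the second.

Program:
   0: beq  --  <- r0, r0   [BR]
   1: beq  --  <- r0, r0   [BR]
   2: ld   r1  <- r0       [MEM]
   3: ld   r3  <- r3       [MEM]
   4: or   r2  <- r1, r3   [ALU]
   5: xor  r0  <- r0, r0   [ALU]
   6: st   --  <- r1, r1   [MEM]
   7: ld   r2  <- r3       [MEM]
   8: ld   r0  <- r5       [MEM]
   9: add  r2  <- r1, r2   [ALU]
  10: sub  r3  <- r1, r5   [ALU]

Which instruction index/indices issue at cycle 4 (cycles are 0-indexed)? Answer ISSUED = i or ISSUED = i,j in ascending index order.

#0 head=0: beq.BR i0 no-port BR/BR
#1 head=1: beq.BR;ld.MEM i1/i2 dual
#2 head=3: ld.MEM i3 RAW r3
#3 head=4: or.ALU;xor.ALU i4/i5 dual
#4 head=6: st.MEM i6 no-port MEM/MEM
#5 head=7: ld.MEM i7 no-port MEM/MEM
#6 head=8: ld.MEM;add.ALU i8/i9 dual
#7 head=10: sub.ALU i10 tail

ISSUED = 6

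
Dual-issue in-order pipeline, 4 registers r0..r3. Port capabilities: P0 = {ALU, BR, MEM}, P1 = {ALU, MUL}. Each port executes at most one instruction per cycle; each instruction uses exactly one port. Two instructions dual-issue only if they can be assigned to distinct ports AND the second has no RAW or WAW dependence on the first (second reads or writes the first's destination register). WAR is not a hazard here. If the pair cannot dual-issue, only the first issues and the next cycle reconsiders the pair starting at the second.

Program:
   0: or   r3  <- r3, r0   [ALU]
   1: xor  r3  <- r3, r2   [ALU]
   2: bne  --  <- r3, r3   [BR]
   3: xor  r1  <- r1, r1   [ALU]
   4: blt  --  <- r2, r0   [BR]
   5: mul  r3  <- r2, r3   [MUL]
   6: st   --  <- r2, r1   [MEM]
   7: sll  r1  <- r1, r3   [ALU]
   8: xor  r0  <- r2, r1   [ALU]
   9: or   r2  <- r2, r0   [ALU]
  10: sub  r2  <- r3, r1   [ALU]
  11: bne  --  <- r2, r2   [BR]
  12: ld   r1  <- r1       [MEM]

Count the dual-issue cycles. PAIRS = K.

[0] i0  or.ALU  -- RAW+WAW r3
[1] i1  xor.ALU  -- RAW r3
[2] i2&i3  bne.BR/xor.ALU  -- 2-wide
[3] i4&i5  blt.BR/mul.MUL  -- 2-wide
[4] i6&i7  st.MEM/sll.ALU  -- 2-wide
[5] i8  xor.ALU  -- RAW r0
[6] i9  or.ALU  -- WAW r2
[7] i10  sub.ALU  -- RAW r2
[8] i11  bne.BR  -- no-port BR/MEM
[9] i12  ld.MEM  -- tail

PAIRS = 3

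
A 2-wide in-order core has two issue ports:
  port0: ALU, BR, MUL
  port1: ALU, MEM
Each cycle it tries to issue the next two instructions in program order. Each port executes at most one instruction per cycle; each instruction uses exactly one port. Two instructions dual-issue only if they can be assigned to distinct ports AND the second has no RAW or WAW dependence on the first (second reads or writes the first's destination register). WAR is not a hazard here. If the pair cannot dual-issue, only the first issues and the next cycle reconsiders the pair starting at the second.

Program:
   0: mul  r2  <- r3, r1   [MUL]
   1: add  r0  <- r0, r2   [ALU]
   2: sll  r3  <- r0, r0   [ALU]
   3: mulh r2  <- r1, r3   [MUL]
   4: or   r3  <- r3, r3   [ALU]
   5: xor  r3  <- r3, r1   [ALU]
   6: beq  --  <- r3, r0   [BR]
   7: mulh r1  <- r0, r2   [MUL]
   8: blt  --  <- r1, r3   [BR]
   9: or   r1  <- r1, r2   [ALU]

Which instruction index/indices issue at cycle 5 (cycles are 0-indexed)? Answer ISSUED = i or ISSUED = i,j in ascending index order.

ISSUED = 6

c0: i0 mul.MUL  RAW r2
c1: i1 add.ALU  RAW r0
c2: i2 sll.ALU  RAW r3
c3: i3+i4 mulh.MUL+or.ALU  2-wide
c4: i5 xor.ALU  RAW r3
c5: i6 beq.BR  no-port BR/MUL
c6: i7 mulh.MUL  no-port MUL/BR
c7: i8+i9 blt.BR+or.ALU  2-wide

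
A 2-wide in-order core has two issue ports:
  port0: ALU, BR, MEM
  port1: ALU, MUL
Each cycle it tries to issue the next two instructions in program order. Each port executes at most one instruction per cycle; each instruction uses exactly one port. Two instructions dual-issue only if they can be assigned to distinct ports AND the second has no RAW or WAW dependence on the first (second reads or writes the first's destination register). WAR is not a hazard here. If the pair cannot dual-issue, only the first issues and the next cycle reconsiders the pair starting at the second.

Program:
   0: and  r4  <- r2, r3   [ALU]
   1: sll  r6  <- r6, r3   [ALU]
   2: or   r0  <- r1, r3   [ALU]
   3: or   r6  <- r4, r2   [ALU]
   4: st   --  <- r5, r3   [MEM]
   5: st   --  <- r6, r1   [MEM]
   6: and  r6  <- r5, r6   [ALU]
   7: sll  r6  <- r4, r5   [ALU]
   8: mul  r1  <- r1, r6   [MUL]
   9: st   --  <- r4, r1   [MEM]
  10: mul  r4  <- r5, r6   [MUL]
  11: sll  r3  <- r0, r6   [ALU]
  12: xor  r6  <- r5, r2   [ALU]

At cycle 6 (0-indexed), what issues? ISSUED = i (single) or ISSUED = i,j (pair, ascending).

t=0 i0,i1:and+sll ; pair
t=1 i2,i3:or+or ; pair
t=2 i4:st ; no-port MEM/MEM
t=3 i5,i6:st+and ; pair
t=4 i7:sll ; RAW r6
t=5 i8:mul ; RAW r1
t=6 i9,i10:st+mul ; pair
t=7 i11,i12:sll+xor ; pair

ISSUED = 9,10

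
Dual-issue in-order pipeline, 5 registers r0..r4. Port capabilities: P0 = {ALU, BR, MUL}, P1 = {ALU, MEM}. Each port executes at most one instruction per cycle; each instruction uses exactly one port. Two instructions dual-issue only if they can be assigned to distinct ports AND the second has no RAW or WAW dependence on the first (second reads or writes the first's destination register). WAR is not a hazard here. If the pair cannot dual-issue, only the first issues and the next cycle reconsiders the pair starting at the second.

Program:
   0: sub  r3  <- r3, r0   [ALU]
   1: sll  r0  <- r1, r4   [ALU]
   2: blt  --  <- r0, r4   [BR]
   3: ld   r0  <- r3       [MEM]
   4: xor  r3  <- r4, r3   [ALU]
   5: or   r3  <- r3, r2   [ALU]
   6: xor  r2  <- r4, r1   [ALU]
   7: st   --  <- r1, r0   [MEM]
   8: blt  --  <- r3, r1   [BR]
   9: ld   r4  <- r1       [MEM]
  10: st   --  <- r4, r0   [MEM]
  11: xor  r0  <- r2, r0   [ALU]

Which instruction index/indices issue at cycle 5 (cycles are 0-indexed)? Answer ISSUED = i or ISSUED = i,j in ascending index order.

#0 head=0: sub.ALU;sll.ALU i0&i1 pair
#1 head=2: blt.BR;ld.MEM i2&i3 pair
#2 head=4: xor.ALU i4 RAW+WAW r3
#3 head=5: or.ALU;xor.ALU i5&i6 pair
#4 head=7: st.MEM;blt.BR i7&i8 pair
#5 head=9: ld.MEM i9 no-port MEM/MEM
#6 head=10: st.MEM;xor.ALU i10&i11 pair

ISSUED = 9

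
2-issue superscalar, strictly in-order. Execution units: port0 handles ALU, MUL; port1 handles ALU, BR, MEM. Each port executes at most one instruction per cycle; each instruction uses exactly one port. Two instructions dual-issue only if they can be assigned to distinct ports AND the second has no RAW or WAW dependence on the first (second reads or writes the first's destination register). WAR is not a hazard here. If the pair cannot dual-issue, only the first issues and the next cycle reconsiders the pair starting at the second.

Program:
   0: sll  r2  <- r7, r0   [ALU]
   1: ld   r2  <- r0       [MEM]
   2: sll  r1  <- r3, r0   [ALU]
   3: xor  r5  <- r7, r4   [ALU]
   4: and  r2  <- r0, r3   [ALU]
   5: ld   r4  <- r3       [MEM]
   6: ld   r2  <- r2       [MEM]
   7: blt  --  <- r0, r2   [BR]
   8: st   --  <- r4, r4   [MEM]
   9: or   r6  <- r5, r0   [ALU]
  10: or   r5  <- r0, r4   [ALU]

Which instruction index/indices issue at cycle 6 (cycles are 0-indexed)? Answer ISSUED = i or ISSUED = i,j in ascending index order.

  cy0 -> i0 (sll.ALU) WAW r2
  cy1 -> i1&i2 (ld.MEM sll.ALU) 2-wide
  cy2 -> i3&i4 (xor.ALU and.ALU) 2-wide
  cy3 -> i5 (ld.MEM) no-port MEM/MEM
  cy4 -> i6 (ld.MEM) no-port MEM/BR
  cy5 -> i7 (blt.BR) no-port BR/MEM
  cy6 -> i8&i9 (st.MEM or.ALU) 2-wide
  cy7 -> i10 (or.ALU) tail

ISSUED = 8,9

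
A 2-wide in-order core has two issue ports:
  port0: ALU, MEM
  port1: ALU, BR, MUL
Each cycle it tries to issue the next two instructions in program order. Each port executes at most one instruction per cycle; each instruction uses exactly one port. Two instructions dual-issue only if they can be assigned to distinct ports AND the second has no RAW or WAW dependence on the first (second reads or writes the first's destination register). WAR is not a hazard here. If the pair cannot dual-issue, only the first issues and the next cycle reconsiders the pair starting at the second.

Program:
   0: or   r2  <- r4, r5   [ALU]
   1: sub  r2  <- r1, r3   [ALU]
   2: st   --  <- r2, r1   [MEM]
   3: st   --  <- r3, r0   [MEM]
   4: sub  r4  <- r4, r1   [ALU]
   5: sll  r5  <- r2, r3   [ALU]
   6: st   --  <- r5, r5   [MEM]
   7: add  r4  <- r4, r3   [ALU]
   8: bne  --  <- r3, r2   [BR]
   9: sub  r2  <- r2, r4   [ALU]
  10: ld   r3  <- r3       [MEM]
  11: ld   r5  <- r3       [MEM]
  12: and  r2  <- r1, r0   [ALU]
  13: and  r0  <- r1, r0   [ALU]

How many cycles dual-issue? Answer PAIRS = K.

PAIRS = 4

0. or @i0  | WAW r2
1. sub @i1  | RAW r2
2. st @i2  | no-port MEM/MEM
3. st;sub @i3,i4  | 2-wide
4. sll @i5  | RAW r5
5. st;add @i6,i7  | 2-wide
6. bne;sub @i8,i9  | 2-wide
7. ld @i10  | no-port MEM/MEM
8. ld;and @i11,i12  | 2-wide
9. and @i13  | tail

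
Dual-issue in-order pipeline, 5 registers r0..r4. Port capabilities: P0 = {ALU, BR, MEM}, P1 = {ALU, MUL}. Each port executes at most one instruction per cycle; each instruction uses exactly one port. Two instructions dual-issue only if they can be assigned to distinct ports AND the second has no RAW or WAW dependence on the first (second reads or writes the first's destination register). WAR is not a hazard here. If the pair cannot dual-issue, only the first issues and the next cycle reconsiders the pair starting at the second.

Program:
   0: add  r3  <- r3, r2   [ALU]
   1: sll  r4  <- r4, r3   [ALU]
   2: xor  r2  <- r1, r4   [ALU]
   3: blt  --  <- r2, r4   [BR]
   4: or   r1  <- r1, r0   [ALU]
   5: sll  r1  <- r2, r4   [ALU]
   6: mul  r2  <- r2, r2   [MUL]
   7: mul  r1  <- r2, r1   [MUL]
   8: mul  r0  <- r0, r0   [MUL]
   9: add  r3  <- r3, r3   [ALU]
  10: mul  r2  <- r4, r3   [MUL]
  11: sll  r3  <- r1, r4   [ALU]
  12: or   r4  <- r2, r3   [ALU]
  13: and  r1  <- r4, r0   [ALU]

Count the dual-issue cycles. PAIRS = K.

PAIRS = 4

t=0 i0:add ; RAW r3
t=1 i1:sll ; RAW r4
t=2 i2:xor ; RAW r2
t=3 i3&i4:blt/or ; dual
t=4 i5&i6:sll/mul ; dual
t=5 i7:mul ; no-port MUL/MUL
t=6 i8&i9:mul/add ; dual
t=7 i10&i11:mul/sll ; dual
t=8 i12:or ; RAW r4
t=9 i13:and ; tail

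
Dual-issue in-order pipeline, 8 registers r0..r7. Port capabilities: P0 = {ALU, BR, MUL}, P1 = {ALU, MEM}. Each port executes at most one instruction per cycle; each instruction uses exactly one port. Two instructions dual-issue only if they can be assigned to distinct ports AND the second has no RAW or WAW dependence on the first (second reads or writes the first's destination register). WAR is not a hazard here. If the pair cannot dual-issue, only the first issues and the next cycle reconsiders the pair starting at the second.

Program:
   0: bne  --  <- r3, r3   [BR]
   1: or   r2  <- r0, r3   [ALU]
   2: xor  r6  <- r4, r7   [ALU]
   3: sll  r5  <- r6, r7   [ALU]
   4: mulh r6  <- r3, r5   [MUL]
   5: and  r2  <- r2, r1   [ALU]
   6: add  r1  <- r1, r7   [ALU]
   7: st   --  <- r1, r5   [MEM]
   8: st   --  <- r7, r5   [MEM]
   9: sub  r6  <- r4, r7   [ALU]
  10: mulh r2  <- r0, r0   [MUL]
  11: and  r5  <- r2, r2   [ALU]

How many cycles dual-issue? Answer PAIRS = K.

#0 head=0: bne/or i0&i1 dual
#1 head=2: xor i2 RAW r6
#2 head=3: sll i3 RAW r5
#3 head=4: mulh/and i4&i5 dual
#4 head=6: add i6 RAW r1
#5 head=7: st i7 no-port MEM/MEM
#6 head=8: st/sub i8&i9 dual
#7 head=10: mulh i10 RAW r2
#8 head=11: and i11 tail

PAIRS = 3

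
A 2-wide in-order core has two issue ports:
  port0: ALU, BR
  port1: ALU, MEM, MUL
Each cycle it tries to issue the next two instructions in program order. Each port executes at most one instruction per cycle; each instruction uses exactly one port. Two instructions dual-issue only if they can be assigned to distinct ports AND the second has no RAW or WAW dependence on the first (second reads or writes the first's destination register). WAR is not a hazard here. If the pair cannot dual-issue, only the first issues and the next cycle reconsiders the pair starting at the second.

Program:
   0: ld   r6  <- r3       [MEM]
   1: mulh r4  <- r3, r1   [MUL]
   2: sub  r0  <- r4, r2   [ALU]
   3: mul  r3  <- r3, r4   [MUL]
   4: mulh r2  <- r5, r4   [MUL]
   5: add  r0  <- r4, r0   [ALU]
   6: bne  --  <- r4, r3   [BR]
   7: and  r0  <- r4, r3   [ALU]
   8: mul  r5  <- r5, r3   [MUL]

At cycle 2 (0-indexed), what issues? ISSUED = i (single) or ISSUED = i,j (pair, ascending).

ISSUED = 2,3

#0 head=0: ld.MEM i0 no-port MEM/MUL
#1 head=1: mulh.MUL i1 RAW r4
#2 head=2: sub.ALU+mul.MUL i2&i3 pair
#3 head=4: mulh.MUL+add.ALU i4&i5 pair
#4 head=6: bne.BR+and.ALU i6&i7 pair
#5 head=8: mul.MUL i8 tail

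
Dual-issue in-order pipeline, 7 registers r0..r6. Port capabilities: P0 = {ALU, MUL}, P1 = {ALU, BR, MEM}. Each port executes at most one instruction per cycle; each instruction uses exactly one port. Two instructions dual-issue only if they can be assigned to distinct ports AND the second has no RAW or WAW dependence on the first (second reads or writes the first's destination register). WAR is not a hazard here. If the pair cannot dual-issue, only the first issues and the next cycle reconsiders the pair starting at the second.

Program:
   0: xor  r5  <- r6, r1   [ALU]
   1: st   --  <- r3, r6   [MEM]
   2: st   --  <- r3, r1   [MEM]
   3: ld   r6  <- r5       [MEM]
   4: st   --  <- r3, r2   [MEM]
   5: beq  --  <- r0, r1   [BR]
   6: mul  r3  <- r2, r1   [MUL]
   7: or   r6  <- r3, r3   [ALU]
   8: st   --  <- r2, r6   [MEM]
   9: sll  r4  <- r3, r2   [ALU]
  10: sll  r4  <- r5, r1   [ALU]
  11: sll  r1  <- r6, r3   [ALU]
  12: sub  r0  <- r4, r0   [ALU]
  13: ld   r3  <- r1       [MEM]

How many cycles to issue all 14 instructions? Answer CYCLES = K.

CYCLES = 9

t=0 i0,i1:xor st ; 2-wide
t=1 i2:st ; no-port MEM/MEM
t=2 i3:ld ; no-port MEM/MEM
t=3 i4:st ; no-port MEM/BR
t=4 i5,i6:beq mul ; 2-wide
t=5 i7:or ; RAW r6
t=6 i8,i9:st sll ; 2-wide
t=7 i10,i11:sll sll ; 2-wide
t=8 i12,i13:sub ld ; 2-wide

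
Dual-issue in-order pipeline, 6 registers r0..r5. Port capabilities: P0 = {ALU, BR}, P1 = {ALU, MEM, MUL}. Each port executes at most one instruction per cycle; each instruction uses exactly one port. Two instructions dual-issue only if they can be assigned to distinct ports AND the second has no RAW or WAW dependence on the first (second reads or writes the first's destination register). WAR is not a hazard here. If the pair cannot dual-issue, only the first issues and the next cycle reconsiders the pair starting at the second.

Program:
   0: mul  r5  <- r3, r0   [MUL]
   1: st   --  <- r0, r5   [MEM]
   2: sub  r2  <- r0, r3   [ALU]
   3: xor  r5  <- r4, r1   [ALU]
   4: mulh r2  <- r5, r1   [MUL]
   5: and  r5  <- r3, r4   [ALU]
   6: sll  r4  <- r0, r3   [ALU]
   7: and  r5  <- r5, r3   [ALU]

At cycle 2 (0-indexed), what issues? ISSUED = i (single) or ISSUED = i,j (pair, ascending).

c0: i0 mul  no-port MUL/MEM
c1: i1&i2 st sub  dual
c2: i3 xor  RAW r5
c3: i4&i5 mulh and  dual
c4: i6&i7 sll and  dual

ISSUED = 3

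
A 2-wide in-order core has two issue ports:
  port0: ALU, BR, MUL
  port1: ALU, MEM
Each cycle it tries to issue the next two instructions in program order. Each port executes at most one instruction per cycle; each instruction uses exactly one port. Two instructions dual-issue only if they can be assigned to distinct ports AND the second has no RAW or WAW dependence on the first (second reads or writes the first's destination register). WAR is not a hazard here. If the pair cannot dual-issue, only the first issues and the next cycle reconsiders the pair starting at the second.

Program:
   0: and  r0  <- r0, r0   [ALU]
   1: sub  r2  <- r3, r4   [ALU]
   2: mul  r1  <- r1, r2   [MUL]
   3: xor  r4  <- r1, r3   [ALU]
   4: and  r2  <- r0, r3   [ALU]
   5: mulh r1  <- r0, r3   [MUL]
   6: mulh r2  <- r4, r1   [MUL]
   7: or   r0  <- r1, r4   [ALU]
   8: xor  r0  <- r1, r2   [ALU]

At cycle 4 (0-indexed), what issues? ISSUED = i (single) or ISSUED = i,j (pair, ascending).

ISSUED = 6,7

0. and sub @i0&i1  | dual
1. mul @i2  | RAW r1
2. xor and @i3&i4  | dual
3. mulh @i5  | no-port MUL/MUL
4. mulh or @i6&i7  | dual
5. xor @i8  | tail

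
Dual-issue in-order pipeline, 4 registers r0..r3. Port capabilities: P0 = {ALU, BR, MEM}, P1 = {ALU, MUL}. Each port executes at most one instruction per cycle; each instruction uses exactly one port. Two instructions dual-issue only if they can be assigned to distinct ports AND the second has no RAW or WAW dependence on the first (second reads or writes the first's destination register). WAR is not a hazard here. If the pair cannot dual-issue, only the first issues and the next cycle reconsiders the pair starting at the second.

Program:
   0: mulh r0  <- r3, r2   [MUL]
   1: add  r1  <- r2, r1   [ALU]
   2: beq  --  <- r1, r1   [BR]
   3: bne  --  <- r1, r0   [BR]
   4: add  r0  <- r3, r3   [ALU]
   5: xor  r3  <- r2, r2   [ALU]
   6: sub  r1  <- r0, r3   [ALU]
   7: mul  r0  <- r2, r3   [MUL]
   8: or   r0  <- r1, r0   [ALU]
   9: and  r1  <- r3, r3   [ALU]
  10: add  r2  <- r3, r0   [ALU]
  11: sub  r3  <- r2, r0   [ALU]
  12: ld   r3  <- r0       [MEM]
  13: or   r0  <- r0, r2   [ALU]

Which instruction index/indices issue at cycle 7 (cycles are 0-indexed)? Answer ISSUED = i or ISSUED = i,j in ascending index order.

ISSUED = 11

0. mulh.MUL add.ALU @i0+i1  | 2-wide
1. beq.BR @i2  | no-port BR/BR
2. bne.BR add.ALU @i3+i4  | 2-wide
3. xor.ALU @i5  | RAW r3
4. sub.ALU mul.MUL @i6+i7  | 2-wide
5. or.ALU and.ALU @i8+i9  | 2-wide
6. add.ALU @i10  | RAW r2
7. sub.ALU @i11  | WAW r3
8. ld.MEM or.ALU @i12+i13  | 2-wide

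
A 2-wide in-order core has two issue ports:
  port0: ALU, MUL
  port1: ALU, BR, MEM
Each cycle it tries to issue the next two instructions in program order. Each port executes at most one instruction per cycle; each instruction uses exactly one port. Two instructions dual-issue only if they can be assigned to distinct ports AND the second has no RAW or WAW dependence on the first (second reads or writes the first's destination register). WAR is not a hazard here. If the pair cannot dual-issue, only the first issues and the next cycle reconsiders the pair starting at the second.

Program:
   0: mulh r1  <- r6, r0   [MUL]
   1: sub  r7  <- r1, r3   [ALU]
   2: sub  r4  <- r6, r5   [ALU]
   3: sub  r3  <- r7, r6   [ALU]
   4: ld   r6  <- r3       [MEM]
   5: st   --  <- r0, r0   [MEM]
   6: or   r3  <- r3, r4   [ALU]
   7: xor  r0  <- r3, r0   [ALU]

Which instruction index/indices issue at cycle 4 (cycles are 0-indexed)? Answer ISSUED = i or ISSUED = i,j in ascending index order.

ISSUED = 5,6

  cy0 -> i0 (mulh.MUL) RAW r1
  cy1 -> i1&i2 (sub.ALU sub.ALU) dual
  cy2 -> i3 (sub.ALU) RAW r3
  cy3 -> i4 (ld.MEM) no-port MEM/MEM
  cy4 -> i5&i6 (st.MEM or.ALU) dual
  cy5 -> i7 (xor.ALU) tail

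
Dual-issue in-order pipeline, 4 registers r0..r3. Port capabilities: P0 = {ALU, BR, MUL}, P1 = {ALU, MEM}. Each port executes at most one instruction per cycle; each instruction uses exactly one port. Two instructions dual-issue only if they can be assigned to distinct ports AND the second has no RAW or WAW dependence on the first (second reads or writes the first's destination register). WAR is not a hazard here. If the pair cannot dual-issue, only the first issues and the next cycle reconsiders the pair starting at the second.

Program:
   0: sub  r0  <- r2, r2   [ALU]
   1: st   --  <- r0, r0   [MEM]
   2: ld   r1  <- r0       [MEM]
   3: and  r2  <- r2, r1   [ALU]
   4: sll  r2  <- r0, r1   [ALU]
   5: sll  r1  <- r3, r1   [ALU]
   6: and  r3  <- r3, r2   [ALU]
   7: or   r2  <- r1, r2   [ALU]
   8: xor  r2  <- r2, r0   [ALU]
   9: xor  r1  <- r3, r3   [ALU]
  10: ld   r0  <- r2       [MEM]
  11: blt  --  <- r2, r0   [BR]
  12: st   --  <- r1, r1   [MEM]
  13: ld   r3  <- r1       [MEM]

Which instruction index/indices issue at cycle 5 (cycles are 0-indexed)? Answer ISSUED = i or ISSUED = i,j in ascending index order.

  cy0 -> i0 (sub) RAW r0
  cy1 -> i1 (st) no-port MEM/MEM
  cy2 -> i2 (ld) RAW r1
  cy3 -> i3 (and) WAW r2
  cy4 -> i4+i5 (sll sll) 2-wide
  cy5 -> i6+i7 (and or) 2-wide
  cy6 -> i8+i9 (xor xor) 2-wide
  cy7 -> i10 (ld) RAW r0
  cy8 -> i11+i12 (blt st) 2-wide
  cy9 -> i13 (ld) tail

ISSUED = 6,7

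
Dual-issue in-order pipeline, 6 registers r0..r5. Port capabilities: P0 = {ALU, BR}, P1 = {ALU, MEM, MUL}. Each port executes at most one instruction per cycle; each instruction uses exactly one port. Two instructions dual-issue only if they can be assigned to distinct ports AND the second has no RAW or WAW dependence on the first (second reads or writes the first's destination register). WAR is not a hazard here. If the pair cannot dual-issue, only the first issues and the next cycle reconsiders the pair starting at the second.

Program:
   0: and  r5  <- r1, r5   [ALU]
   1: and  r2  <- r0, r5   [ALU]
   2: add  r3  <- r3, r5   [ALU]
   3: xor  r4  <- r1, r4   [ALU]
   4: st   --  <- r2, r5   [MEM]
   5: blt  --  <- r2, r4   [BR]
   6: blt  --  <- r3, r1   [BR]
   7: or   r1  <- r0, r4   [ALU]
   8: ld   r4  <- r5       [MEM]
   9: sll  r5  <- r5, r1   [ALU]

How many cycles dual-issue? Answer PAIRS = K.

#0 head=0: and i0 RAW r5
#1 head=1: and add i1/i2 2-wide
#2 head=3: xor st i3/i4 2-wide
#3 head=5: blt i5 no-port BR/BR
#4 head=6: blt or i6/i7 2-wide
#5 head=8: ld sll i8/i9 2-wide

PAIRS = 4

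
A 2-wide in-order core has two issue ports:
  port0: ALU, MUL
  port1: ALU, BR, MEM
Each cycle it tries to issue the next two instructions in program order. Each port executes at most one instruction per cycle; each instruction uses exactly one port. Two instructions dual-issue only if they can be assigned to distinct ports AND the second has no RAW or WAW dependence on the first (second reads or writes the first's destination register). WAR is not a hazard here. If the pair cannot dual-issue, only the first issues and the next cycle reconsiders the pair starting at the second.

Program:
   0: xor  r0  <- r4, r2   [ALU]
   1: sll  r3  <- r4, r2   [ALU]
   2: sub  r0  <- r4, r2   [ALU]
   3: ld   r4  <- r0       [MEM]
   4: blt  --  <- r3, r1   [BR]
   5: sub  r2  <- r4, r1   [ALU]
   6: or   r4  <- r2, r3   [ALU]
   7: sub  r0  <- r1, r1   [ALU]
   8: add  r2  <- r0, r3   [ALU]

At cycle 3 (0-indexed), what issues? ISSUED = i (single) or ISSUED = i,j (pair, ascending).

0. xor.ALU sll.ALU @i0,i1  | dual
1. sub.ALU @i2  | RAW r0
2. ld.MEM @i3  | no-port MEM/BR
3. blt.BR sub.ALU @i4,i5  | dual
4. or.ALU sub.ALU @i6,i7  | dual
5. add.ALU @i8  | tail

ISSUED = 4,5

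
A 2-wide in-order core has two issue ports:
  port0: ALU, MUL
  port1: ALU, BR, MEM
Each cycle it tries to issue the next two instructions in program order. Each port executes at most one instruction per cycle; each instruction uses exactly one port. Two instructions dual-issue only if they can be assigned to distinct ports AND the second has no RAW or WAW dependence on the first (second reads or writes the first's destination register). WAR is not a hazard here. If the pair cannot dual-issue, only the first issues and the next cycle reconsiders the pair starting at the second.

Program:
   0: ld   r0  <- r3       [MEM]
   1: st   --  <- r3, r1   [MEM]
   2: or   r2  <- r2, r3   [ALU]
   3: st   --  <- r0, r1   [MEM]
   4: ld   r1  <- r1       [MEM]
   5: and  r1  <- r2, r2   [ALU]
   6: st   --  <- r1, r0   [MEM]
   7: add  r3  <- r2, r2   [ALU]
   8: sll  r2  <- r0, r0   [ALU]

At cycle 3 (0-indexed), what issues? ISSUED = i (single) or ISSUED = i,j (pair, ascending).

  cy0 -> i0 (ld) no-port MEM/MEM
  cy1 -> i1+i2 (st;or) 2-wide
  cy2 -> i3 (st) no-port MEM/MEM
  cy3 -> i4 (ld) WAW r1
  cy4 -> i5 (and) RAW r1
  cy5 -> i6+i7 (st;add) 2-wide
  cy6 -> i8 (sll) tail

ISSUED = 4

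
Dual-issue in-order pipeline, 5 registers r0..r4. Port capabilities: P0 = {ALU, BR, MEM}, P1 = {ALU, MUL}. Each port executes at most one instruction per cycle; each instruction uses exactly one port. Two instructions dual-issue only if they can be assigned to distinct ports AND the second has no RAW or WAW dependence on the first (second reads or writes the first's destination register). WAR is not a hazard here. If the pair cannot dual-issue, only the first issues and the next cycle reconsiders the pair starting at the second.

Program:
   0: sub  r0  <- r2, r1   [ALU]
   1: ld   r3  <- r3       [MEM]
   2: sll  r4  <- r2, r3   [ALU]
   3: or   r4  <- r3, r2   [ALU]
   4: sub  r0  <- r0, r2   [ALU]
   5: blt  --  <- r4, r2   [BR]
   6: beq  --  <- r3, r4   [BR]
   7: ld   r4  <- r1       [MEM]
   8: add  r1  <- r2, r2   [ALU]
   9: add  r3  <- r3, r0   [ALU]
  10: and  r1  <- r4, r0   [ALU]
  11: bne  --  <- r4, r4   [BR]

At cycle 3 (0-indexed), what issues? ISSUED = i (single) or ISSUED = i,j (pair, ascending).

ISSUED = 5

[0] i0,i1  sub.ALU;ld.MEM  -- pair
[1] i2  sll.ALU  -- WAW r4
[2] i3,i4  or.ALU;sub.ALU  -- pair
[3] i5  blt.BR  -- no-port BR/BR
[4] i6  beq.BR  -- no-port BR/MEM
[5] i7,i8  ld.MEM;add.ALU  -- pair
[6] i9,i10  add.ALU;and.ALU  -- pair
[7] i11  bne.BR  -- tail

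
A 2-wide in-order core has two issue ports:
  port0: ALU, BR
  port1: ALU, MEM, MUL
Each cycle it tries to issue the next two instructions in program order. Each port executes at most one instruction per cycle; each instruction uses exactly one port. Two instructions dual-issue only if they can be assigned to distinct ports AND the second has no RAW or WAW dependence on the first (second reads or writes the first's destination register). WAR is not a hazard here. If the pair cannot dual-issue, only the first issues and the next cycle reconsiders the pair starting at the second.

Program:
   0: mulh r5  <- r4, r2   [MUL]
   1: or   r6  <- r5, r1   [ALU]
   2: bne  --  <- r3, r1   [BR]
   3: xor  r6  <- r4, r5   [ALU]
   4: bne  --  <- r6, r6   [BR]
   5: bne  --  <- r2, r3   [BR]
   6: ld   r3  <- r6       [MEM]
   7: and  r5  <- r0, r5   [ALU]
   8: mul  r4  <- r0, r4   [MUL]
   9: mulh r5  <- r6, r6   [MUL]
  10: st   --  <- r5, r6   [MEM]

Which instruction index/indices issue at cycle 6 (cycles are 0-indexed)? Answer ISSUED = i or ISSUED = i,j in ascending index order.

ISSUED = 9

  cy0 -> i0 (mulh.MUL) RAW r5
  cy1 -> i1/i2 (or.ALU/bne.BR) 2-wide
  cy2 -> i3 (xor.ALU) RAW r6
  cy3 -> i4 (bne.BR) no-port BR/BR
  cy4 -> i5/i6 (bne.BR/ld.MEM) 2-wide
  cy5 -> i7/i8 (and.ALU/mul.MUL) 2-wide
  cy6 -> i9 (mulh.MUL) no-port MUL/MEM
  cy7 -> i10 (st.MEM) tail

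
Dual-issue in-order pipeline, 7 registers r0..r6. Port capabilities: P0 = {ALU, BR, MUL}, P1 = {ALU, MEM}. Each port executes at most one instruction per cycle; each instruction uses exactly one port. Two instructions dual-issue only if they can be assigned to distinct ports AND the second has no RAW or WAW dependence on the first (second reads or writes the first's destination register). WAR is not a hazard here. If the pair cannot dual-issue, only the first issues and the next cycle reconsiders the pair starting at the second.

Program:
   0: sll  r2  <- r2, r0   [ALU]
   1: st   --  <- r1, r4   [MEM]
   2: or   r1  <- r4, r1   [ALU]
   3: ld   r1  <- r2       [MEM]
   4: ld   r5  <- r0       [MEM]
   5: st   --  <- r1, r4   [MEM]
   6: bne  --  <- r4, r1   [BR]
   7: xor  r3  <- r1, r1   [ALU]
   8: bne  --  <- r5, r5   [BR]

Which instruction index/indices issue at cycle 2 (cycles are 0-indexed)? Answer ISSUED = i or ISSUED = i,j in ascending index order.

ISSUED = 3

#0 head=0: sll/st i0&i1 dual
#1 head=2: or i2 WAW r1
#2 head=3: ld i3 no-port MEM/MEM
#3 head=4: ld i4 no-port MEM/MEM
#4 head=5: st/bne i5&i6 dual
#5 head=7: xor/bne i7&i8 dual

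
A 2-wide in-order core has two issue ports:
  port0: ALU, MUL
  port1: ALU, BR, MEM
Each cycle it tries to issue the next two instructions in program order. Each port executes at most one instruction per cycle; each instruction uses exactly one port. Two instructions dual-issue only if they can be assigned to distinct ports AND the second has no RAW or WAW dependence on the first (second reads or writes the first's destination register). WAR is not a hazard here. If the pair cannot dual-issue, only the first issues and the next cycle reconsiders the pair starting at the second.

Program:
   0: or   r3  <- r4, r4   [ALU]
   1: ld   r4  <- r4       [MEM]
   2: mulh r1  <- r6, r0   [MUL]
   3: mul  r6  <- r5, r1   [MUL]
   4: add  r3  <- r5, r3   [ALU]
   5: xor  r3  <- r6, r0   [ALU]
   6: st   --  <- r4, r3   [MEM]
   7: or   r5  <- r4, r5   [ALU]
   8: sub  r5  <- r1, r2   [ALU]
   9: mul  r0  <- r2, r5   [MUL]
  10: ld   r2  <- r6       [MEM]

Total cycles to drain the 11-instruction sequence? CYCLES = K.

CYCLES = 7

c0: i0+i1 or/ld  dual
c1: i2 mulh  no-port MUL/MUL
c2: i3+i4 mul/add  dual
c3: i5 xor  RAW r3
c4: i6+i7 st/or  dual
c5: i8 sub  RAW r5
c6: i9+i10 mul/ld  dual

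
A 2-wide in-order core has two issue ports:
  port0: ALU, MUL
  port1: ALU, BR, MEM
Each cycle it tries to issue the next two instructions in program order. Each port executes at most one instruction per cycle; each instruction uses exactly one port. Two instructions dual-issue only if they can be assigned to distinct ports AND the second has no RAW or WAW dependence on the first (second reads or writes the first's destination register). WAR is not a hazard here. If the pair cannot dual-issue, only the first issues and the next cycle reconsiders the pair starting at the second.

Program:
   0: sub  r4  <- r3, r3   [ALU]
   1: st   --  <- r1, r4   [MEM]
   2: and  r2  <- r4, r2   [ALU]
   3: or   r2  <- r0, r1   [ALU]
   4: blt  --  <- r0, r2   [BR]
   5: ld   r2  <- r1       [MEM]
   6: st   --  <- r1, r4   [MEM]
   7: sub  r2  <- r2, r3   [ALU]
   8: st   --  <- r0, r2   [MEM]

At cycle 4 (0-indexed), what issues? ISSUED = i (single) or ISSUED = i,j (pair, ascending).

ISSUED = 5

c0: i0 sub.ALU  RAW r4
c1: i1,i2 st.MEM;and.ALU  pair
c2: i3 or.ALU  RAW r2
c3: i4 blt.BR  no-port BR/MEM
c4: i5 ld.MEM  no-port MEM/MEM
c5: i6,i7 st.MEM;sub.ALU  pair
c6: i8 st.MEM  tail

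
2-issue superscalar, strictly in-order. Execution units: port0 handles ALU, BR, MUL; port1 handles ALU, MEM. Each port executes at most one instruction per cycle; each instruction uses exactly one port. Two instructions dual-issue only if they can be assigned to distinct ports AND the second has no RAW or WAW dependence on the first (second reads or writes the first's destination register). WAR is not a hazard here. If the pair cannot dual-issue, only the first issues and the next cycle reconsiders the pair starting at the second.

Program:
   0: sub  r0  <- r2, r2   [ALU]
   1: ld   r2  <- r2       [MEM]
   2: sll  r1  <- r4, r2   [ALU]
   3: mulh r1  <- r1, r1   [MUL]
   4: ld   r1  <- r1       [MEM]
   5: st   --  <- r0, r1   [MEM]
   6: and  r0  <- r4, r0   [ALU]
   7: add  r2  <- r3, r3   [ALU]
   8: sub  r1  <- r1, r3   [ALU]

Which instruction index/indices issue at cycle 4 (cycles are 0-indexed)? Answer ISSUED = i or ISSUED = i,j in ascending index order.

t=0 i0,i1:sub.ALU ld.MEM ; pair
t=1 i2:sll.ALU ; RAW+WAW r1
t=2 i3:mulh.MUL ; RAW+WAW r1
t=3 i4:ld.MEM ; no-port MEM/MEM
t=4 i5,i6:st.MEM and.ALU ; pair
t=5 i7,i8:add.ALU sub.ALU ; pair

ISSUED = 5,6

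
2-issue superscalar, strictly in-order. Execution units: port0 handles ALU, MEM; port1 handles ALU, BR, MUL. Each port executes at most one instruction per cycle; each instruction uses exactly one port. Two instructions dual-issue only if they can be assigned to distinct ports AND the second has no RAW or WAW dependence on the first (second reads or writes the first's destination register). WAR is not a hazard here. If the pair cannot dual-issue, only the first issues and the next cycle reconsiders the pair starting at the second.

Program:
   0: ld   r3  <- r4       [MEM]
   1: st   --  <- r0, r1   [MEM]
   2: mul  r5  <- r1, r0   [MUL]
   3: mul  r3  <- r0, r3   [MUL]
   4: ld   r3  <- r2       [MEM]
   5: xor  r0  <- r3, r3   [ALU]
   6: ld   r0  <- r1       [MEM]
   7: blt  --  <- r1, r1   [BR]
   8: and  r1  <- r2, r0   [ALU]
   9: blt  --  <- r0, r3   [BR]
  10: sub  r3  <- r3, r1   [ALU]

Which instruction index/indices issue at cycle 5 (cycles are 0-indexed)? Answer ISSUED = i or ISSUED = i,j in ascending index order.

ISSUED = 6,7

[0] i0  ld.MEM  -- no-port MEM/MEM
[1] i1,i2  st.MEM;mul.MUL  -- 2-wide
[2] i3  mul.MUL  -- WAW r3
[3] i4  ld.MEM  -- RAW r3
[4] i5  xor.ALU  -- WAW r0
[5] i6,i7  ld.MEM;blt.BR  -- 2-wide
[6] i8,i9  and.ALU;blt.BR  -- 2-wide
[7] i10  sub.ALU  -- tail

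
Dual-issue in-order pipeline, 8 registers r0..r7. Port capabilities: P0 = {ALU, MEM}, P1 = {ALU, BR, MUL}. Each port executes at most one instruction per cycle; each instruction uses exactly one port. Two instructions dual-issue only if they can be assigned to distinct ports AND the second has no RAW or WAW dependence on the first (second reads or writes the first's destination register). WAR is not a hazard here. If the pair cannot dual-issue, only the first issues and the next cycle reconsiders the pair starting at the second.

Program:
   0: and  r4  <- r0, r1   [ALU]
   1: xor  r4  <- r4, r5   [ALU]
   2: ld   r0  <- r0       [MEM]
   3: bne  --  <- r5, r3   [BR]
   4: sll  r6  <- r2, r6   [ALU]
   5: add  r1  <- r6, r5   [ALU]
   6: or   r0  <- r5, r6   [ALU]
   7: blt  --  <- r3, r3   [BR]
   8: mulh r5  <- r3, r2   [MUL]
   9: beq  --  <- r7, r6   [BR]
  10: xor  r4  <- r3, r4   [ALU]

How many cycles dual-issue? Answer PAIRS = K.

PAIRS = 4

0. and.ALU @i0  | RAW+WAW r4
1. xor.ALU+ld.MEM @i1,i2  | 2-wide
2. bne.BR+sll.ALU @i3,i4  | 2-wide
3. add.ALU+or.ALU @i5,i6  | 2-wide
4. blt.BR @i7  | no-port BR/MUL
5. mulh.MUL @i8  | no-port MUL/BR
6. beq.BR+xor.ALU @i9,i10  | 2-wide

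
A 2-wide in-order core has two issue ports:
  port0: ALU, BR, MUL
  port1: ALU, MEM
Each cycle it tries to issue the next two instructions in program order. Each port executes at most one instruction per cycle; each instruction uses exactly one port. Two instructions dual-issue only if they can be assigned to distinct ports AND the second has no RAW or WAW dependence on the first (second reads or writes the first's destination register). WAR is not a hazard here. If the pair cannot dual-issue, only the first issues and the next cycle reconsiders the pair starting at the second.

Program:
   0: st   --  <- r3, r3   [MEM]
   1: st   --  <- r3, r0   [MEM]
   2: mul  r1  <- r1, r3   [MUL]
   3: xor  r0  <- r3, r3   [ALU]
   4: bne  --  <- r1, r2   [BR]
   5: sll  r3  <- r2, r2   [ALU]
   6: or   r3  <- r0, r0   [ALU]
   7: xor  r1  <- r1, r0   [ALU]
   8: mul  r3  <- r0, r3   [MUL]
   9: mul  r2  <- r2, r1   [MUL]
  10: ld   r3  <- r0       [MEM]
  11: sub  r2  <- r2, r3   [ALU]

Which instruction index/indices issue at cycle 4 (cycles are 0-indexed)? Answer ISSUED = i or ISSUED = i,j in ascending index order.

ISSUED = 6,7

[0] i0  st.MEM  -- no-port MEM/MEM
[1] i1+i2  st.MEM;mul.MUL  -- pair
[2] i3+i4  xor.ALU;bne.BR  -- pair
[3] i5  sll.ALU  -- WAW r3
[4] i6+i7  or.ALU;xor.ALU  -- pair
[5] i8  mul.MUL  -- no-port MUL/MUL
[6] i9+i10  mul.MUL;ld.MEM  -- pair
[7] i11  sub.ALU  -- tail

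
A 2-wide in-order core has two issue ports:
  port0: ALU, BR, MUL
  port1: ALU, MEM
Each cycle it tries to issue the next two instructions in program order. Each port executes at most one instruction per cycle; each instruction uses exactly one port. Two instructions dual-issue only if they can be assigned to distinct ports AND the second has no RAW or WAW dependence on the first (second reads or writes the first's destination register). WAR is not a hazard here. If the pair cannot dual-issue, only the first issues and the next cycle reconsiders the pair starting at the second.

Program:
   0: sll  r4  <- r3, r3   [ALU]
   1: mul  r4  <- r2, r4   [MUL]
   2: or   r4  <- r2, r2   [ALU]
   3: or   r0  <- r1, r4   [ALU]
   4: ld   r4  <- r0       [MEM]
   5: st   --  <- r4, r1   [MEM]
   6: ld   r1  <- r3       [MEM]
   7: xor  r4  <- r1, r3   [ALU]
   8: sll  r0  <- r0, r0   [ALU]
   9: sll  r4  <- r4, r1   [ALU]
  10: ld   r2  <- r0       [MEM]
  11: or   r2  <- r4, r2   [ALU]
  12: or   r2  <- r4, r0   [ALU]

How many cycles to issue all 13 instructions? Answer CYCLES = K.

c0: i0 sll  RAW+WAW r4
c1: i1 mul  WAW r4
c2: i2 or  RAW r4
c3: i3 or  RAW r0
c4: i4 ld  no-port MEM/MEM
c5: i5 st  no-port MEM/MEM
c6: i6 ld  RAW r1
c7: i7/i8 xor+sll  dual
c8: i9/i10 sll+ld  dual
c9: i11 or  WAW r2
c10: i12 or  tail

CYCLES = 11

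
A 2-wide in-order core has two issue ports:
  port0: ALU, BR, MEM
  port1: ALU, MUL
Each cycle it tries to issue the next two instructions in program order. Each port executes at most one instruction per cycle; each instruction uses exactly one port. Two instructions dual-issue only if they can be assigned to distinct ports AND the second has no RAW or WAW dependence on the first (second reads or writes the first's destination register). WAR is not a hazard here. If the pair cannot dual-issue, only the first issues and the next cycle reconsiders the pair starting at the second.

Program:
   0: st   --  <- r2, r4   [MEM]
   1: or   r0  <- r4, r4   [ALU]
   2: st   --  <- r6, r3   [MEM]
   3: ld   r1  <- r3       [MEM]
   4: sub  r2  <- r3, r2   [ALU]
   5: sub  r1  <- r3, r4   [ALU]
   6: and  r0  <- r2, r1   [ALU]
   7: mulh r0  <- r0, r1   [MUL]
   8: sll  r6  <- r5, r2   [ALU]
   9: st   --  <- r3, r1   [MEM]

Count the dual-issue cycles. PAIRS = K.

PAIRS = 3

t=0 i0&i1:st/or ; dual
t=1 i2:st ; no-port MEM/MEM
t=2 i3&i4:ld/sub ; dual
t=3 i5:sub ; RAW r1
t=4 i6:and ; RAW+WAW r0
t=5 i7&i8:mulh/sll ; dual
t=6 i9:st ; tail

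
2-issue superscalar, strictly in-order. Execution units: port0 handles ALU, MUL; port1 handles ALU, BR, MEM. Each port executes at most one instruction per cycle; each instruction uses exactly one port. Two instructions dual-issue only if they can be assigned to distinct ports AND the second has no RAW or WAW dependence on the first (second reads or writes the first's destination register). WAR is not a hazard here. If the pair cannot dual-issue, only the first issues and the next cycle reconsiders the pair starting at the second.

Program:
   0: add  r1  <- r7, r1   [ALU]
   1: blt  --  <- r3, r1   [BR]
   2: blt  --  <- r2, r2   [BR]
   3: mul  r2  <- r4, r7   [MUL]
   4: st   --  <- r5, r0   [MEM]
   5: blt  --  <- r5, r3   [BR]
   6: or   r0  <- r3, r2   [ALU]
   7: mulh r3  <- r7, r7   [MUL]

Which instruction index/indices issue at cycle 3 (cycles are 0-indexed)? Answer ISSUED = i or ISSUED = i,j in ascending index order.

#0 head=0: add.ALU i0 RAW r1
#1 head=1: blt.BR i1 no-port BR/BR
#2 head=2: blt.BR mul.MUL i2&i3 2-wide
#3 head=4: st.MEM i4 no-port MEM/BR
#4 head=5: blt.BR or.ALU i5&i6 2-wide
#5 head=7: mulh.MUL i7 tail

ISSUED = 4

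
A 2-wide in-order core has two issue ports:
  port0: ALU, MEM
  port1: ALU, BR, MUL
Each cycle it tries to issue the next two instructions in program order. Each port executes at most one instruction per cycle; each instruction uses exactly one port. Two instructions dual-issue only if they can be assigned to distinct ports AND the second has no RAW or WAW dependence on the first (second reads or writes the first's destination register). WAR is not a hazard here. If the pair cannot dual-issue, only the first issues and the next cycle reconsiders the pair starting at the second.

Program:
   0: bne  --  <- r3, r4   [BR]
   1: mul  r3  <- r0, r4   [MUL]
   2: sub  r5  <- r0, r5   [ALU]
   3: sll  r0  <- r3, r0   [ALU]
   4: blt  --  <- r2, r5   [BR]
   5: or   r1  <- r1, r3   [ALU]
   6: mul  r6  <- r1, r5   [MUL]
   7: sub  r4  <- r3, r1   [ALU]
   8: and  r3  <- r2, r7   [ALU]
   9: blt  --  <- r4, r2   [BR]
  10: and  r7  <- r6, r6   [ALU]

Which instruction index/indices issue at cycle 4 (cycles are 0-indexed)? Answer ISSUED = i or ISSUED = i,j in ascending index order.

ISSUED = 6,7

c0: i0 bne.BR  no-port BR/MUL
c1: i1&i2 mul.MUL sub.ALU  2-wide
c2: i3&i4 sll.ALU blt.BR  2-wide
c3: i5 or.ALU  RAW r1
c4: i6&i7 mul.MUL sub.ALU  2-wide
c5: i8&i9 and.ALU blt.BR  2-wide
c6: i10 and.ALU  tail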